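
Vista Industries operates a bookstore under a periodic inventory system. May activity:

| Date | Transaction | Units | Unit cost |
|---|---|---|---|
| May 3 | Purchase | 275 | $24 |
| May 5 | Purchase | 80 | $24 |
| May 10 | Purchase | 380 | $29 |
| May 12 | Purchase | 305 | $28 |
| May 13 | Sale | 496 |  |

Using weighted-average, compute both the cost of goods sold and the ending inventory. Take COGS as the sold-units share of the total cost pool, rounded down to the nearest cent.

May 13, sell 496: 496/1040 × $28,080.00 → $13,392.00
Ending inventory (cost pool remaining) = $14,688.00
Check: goods available $28,080.00 = COGS $13,392.00 + ending $14,688.00

COGS = $13,392.00; ending inventory = $14,688.00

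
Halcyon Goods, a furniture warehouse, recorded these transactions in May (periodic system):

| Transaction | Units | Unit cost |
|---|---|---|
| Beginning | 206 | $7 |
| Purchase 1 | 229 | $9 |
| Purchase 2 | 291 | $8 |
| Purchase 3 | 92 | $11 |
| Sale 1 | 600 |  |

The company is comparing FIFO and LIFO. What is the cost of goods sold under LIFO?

COGS = $5,293

FIFO COGS: 206 @ $7 + 229 @ $9 + 165 @ $8 = $4,823
LIFO COGS: 92 @ $11 + 291 @ $8 + 217 @ $9 = $5,293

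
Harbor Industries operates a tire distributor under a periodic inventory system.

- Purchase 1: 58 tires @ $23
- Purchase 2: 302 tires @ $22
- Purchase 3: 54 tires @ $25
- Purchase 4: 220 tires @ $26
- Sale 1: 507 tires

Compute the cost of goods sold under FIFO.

COGS = $11,746

Sale 1 (507) [FIFO — oldest first]: 58 @ $23 + 302 @ $22 + 54 @ $25 + 93 @ $26 = $11,746
Ending inventory: 127 @ $26 = $3,302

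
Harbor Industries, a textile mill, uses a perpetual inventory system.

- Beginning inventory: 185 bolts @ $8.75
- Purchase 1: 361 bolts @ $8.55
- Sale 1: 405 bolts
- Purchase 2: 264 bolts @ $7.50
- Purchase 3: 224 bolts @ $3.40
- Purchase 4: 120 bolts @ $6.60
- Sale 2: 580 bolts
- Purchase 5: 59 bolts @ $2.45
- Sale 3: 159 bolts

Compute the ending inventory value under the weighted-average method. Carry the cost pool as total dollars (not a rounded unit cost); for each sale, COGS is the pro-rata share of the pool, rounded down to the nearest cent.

Ending inventory = $368.01

After Beginning: 185 on hand, pool $1,618.75 (≈ $8.7500 each)
After Purchase 1: 546 on hand, pool $4,705.30 (≈ $8.6178 each)
Sale 1, sell 405: 405/546 × $4,705.30 → $3,490.19
After Purchase 2: 405 on hand, pool $3,195.11 (≈ $7.8892 each)
After Purchase 3: 629 on hand, pool $3,956.71 (≈ $6.2905 each)
After Purchase 4: 749 on hand, pool $4,748.71 (≈ $6.3401 each)
Sale 2, sell 580: 580/749 × $4,748.71 → $3,677.23
After Purchase 5: 228 on hand, pool $1,216.03 (≈ $5.3335 each)
Sale 3, sell 159: 159/228 × $1,216.03 → $848.02
Total COGS = $3,490.19 + $3,677.23 + $848.02 = $8,015.44
Ending inventory (cost pool remaining) = $368.01
Check: goods available $8,383.45 = COGS $8,015.44 + ending $368.01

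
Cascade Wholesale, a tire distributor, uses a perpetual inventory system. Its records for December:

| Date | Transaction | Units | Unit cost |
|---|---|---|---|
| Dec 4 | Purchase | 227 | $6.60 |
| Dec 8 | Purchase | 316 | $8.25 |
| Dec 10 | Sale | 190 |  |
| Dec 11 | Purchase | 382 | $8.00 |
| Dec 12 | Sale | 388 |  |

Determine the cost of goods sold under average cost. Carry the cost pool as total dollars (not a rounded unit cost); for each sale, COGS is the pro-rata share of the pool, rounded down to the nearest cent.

After Dec 4: 227 on hand, pool $1,498.20 (≈ $6.6000 each)
After Dec 8: 543 on hand, pool $4,105.20 (≈ $7.5602 each)
Dec 10, sell 190: 190/543 × $4,105.20 → $1,436.44
After Dec 11: 735 on hand, pool $5,724.76 (≈ $7.7888 each)
Dec 12, sell 388: 388/735 × $5,724.76 → $3,022.05
Total COGS = $1,436.44 + $3,022.05 = $4,458.49
Ending inventory (cost pool remaining) = $2,702.71

COGS = $4,458.49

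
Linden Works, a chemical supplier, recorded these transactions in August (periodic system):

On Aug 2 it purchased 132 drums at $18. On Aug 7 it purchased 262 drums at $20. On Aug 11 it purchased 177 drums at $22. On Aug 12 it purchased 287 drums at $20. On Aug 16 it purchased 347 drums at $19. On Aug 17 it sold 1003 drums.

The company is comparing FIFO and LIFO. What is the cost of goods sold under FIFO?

FIFO COGS: 132 @ $18 + 262 @ $20 + 177 @ $22 + 287 @ $20 + 145 @ $19 = $20,005
LIFO COGS: 347 @ $19 + 287 @ $20 + 177 @ $22 + 192 @ $20 = $20,067

COGS = $20,005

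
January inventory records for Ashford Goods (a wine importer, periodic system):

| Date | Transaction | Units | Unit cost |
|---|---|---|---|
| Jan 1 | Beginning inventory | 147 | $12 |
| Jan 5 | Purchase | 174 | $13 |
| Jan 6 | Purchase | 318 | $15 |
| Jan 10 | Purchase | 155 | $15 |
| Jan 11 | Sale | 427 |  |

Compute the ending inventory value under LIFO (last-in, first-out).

Jan 11, 427 sold [LIFO — newest first]: 155 @ $15 + 272 @ $15 = $6,405
Ending inventory: 147 @ $12 + 174 @ $13 + 46 @ $15 = $4,716
Check: goods available $11,121 = COGS $6,405 + ending $4,716

Ending inventory = $4,716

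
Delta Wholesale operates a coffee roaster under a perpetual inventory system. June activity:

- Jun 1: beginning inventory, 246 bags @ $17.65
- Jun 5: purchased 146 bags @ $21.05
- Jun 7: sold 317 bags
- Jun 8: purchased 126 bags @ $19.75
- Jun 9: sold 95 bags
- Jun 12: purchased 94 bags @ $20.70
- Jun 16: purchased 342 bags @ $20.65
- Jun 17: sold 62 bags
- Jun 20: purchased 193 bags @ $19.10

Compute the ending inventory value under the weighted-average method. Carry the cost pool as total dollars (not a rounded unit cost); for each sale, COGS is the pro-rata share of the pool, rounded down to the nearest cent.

After Jun 1: 246 on hand, pool $4,341.90 (≈ $17.6500 each)
After Jun 5: 392 on hand, pool $7,415.20 (≈ $18.9163 each)
Jun 7, sell 317: 317/392 × $7,415.20 → $5,996.47
After Jun 8: 201 on hand, pool $3,907.23 (≈ $19.4390 each)
Jun 9, sell 95: 95/201 × $3,907.23 → $1,846.70
After Jun 12: 200 on hand, pool $4,006.33 (≈ $20.0316 each)
After Jun 16: 542 on hand, pool $11,068.63 (≈ $20.4218 each)
Jun 17, sell 62: 62/542 × $11,068.63 → $1,266.15
After Jun 20: 673 on hand, pool $13,488.78 (≈ $20.0428 each)
Total COGS = $5,996.47 + $1,846.70 + $1,266.15 = $9,109.32
Ending inventory (cost pool remaining) = $13,488.78

Ending inventory = $13,488.78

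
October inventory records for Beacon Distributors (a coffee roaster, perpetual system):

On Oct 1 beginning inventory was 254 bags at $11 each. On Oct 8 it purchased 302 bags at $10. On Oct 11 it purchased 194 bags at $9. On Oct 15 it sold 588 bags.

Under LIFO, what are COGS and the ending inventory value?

COGS = $5,778; ending inventory = $1,782

Oct 15, 588 sold [LIFO — newest first]: 194 @ $9 + 302 @ $10 + 92 @ $11 = $5,778
Ending inventory: 162 @ $11 = $1,782
Check: goods available $7,560 = COGS $5,778 + ending $1,782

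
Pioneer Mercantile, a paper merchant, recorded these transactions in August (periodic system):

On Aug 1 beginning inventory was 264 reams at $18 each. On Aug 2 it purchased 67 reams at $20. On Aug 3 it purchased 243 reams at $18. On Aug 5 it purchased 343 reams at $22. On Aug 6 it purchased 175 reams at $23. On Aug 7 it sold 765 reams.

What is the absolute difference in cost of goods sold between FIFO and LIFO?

FIFO COGS: 264 @ $18 + 67 @ $20 + 243 @ $18 + 191 @ $22 = $14,668
LIFO COGS: 175 @ $23 + 343 @ $22 + 243 @ $18 + 4 @ $20 = $16,025
Difference = |$14,668 − $16,025| = $1,357

$1,357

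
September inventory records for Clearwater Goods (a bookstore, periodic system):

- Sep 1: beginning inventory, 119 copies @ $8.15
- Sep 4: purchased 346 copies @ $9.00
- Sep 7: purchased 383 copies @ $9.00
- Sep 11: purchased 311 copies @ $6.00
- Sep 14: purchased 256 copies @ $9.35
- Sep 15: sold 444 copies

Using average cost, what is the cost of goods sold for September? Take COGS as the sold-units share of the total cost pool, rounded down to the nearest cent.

Sep 15, sell 444: 444/1415 × $11,790.45 → $3,699.61
Ending inventory (cost pool remaining) = $8,090.84
Check: goods available $11,790.45 = COGS $3,699.61 + ending $8,090.84

COGS = $3,699.61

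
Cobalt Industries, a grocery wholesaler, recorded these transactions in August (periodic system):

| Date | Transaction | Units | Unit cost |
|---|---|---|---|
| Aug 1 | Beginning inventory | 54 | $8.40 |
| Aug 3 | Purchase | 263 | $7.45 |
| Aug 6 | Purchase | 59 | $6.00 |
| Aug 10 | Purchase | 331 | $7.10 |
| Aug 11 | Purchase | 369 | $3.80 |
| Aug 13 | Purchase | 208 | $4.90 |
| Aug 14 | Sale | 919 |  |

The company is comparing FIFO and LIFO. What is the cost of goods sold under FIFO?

COGS = $5,922.65

FIFO COGS: 54 @ $8.40 + 263 @ $7.45 + 59 @ $6.00 + 331 @ $7.10 + 212 @ $3.80 = $5,922.65
LIFO COGS: 208 @ $4.90 + 369 @ $3.80 + 331 @ $7.10 + 11 @ $6.00 = $4,837.50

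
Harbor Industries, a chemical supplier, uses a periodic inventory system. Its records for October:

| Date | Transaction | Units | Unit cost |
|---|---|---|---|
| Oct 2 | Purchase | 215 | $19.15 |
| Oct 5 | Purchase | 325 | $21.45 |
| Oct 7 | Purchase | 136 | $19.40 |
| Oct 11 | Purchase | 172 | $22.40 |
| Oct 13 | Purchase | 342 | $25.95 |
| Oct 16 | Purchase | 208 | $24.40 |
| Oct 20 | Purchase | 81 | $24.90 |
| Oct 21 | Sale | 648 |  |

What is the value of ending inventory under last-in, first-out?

Ending inventory = $17,198.90

Oct 21, 648 sold [LIFO — newest first]: 81 @ $24.90 + 208 @ $24.40 + 342 @ $25.95 + 17 @ $22.40 = $16,347.80
Ending inventory: 215 @ $19.15 + 325 @ $21.45 + 136 @ $19.40 + 155 @ $22.40 = $17,198.90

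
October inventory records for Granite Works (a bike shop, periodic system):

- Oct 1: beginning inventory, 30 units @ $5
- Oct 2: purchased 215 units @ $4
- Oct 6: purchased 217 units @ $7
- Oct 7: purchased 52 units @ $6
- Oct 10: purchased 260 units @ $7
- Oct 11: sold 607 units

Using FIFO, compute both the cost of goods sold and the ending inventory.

Oct 11, 607 sold [FIFO — oldest first]: 30 @ $5 + 215 @ $4 + 217 @ $7 + 52 @ $6 + 93 @ $7 = $3,492
Ending inventory: 167 @ $7 = $1,169

COGS = $3,492; ending inventory = $1,169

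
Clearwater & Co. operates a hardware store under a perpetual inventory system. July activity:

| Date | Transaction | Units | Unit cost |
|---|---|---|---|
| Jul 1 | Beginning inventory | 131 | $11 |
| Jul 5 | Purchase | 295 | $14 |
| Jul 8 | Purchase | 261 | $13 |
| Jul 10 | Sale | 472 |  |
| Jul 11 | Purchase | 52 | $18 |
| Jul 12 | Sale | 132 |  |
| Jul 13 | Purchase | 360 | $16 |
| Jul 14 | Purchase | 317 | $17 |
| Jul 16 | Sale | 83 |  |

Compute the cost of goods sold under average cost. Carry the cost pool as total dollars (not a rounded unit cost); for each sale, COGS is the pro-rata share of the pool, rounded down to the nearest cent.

After Jul 1: 131 on hand, pool $1,441.00 (≈ $11.0000 each)
After Jul 5: 426 on hand, pool $5,571.00 (≈ $13.0775 each)
After Jul 8: 687 on hand, pool $8,964.00 (≈ $13.0480 each)
Jul 10, sell 472: 472/687 × $8,964.00 → $6,158.67
After Jul 11: 267 on hand, pool $3,741.33 (≈ $14.0125 each)
Jul 12, sell 132: 132/267 × $3,741.33 → $1,849.64
After Jul 13: 495 on hand, pool $7,651.69 (≈ $15.4580 each)
After Jul 14: 812 on hand, pool $13,040.69 (≈ $16.0600 each)
Jul 16, sell 83: 83/812 × $13,040.69 → $1,332.97
Total COGS = $6,158.67 + $1,849.64 + $1,332.97 = $9,341.28
Ending inventory (cost pool remaining) = $11,707.72
Check: goods available $21,049.00 = COGS $9,341.28 + ending $11,707.72

COGS = $9,341.28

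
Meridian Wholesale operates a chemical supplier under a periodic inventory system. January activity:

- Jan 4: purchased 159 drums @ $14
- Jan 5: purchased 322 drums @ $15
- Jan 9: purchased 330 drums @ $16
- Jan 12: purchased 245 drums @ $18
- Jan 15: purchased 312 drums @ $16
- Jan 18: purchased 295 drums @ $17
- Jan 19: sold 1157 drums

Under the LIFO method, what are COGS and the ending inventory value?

COGS = $19,297; ending inventory = $7,456

Jan 19, 1157 sold [LIFO — newest first]: 295 @ $17 + 312 @ $16 + 245 @ $18 + 305 @ $16 = $19,297
Ending inventory: 159 @ $14 + 322 @ $15 + 25 @ $16 = $7,456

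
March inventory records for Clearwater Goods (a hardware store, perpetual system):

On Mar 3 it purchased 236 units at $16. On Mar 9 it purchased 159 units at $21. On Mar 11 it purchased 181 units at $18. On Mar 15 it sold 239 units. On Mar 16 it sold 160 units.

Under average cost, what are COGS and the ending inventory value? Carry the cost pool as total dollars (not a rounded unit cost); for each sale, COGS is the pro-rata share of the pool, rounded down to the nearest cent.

COGS = $7,185.46; ending inventory = $3,187.54

After Mar 3: 236 on hand, pool $3,776.00 (≈ $16.0000 each)
After Mar 9: 395 on hand, pool $7,115.00 (≈ $18.0127 each)
After Mar 11: 576 on hand, pool $10,373.00 (≈ $18.0087 each)
Mar 15, sell 239: 239/576 × $10,373.00 → $4,304.07
Mar 16, sell 160: 160/337 × $6,068.93 → $2,881.39
Total COGS = $4,304.07 + $2,881.39 = $7,185.46
Ending inventory (cost pool remaining) = $3,187.54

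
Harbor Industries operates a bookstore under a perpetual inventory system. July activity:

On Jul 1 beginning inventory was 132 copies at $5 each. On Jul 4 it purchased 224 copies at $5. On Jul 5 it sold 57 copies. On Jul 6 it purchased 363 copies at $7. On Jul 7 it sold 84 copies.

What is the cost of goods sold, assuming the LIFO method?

COGS = $873

Jul 5, 57 sold [LIFO — newest first]: 57 @ $5 = $285
Jul 7, 84 sold [LIFO — newest first]: 84 @ $7 = $588
Total COGS = $285 + $588 = $873
Ending inventory: 132 @ $5 + 167 @ $5 + 279 @ $7 = $3,448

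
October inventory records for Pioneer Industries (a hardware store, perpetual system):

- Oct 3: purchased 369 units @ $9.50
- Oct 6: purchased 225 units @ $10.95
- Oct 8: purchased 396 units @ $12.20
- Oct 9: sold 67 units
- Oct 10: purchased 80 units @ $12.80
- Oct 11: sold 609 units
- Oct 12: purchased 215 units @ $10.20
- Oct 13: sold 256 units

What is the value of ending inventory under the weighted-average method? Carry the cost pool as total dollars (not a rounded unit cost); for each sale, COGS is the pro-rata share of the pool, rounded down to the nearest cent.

Ending inventory = $3,797.09

After Oct 3: 369 on hand, pool $3,505.50 (≈ $9.5000 each)
After Oct 6: 594 on hand, pool $5,969.25 (≈ $10.0492 each)
After Oct 8: 990 on hand, pool $10,800.45 (≈ $10.9095 each)
Oct 9, sell 67: 67/990 × $10,800.45 → $730.93
After Oct 10: 1003 on hand, pool $11,093.52 (≈ $11.0603 each)
Oct 11, sell 609: 609/1003 × $11,093.52 → $6,735.74
After Oct 12: 609 on hand, pool $6,550.78 (≈ $10.7566 each)
Oct 13, sell 256: 256/609 × $6,550.78 → $2,753.69
Total COGS = $730.93 + $6,735.74 + $2,753.69 = $10,220.36
Ending inventory (cost pool remaining) = $3,797.09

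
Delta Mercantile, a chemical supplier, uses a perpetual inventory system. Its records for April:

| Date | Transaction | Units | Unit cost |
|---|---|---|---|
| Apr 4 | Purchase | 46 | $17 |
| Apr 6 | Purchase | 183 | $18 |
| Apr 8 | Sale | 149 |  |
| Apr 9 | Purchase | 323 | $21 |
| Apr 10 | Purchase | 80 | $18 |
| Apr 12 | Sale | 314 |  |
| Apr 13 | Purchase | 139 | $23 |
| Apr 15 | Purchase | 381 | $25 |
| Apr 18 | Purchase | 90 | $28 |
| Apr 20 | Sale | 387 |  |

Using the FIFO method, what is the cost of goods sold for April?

Apr 8, 149 sold [FIFO — oldest first]: 46 @ $17 + 103 @ $18 = $2,636
Apr 12, 314 sold [FIFO — oldest first]: 80 @ $18 + 234 @ $21 = $6,354
Apr 20, 387 sold [FIFO — oldest first]: 89 @ $21 + 80 @ $18 + 139 @ $23 + 79 @ $25 = $8,481
Total COGS = $2,636 + $6,354 + $8,481 = $17,471
Ending inventory: 302 @ $25 + 90 @ $28 = $10,070
Check: goods available $27,541 = COGS $17,471 + ending $10,070

COGS = $17,471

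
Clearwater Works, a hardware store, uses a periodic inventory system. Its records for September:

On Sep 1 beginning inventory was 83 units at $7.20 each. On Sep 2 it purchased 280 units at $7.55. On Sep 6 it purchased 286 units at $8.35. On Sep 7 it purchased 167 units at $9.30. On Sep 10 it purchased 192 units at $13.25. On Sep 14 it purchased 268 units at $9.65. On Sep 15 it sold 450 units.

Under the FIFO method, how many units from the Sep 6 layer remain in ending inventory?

199

Sep 15, 450 sold [FIFO — oldest first]: 83 @ $7.20 + 280 @ $7.55 + 87 @ $8.35 = $3,438.05
Ending inventory: 199 @ $8.35 + 167 @ $9.30 + 192 @ $13.25 + 268 @ $9.65 = $8,344.95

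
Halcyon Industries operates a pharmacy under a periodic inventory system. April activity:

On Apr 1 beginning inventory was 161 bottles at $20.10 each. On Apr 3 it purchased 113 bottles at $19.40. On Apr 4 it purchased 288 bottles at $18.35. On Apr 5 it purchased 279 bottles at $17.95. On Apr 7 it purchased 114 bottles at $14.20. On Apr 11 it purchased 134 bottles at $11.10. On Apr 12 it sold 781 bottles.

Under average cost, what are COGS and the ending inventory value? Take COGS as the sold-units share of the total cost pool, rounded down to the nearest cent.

Apr 12, sell 781: 781/1089 × $18,827.35 → $13,502.44
Ending inventory (cost pool remaining) = $5,324.91

COGS = $13,502.44; ending inventory = $5,324.91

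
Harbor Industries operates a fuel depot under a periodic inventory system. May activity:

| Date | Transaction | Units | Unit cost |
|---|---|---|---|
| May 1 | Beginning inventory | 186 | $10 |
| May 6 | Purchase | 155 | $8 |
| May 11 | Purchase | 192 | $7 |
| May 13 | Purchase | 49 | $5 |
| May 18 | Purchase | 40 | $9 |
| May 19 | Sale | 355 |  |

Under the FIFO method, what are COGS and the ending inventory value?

May 19, 355 sold [FIFO — oldest first]: 186 @ $10 + 155 @ $8 + 14 @ $7 = $3,198
Ending inventory: 178 @ $7 + 49 @ $5 + 40 @ $9 = $1,851

COGS = $3,198; ending inventory = $1,851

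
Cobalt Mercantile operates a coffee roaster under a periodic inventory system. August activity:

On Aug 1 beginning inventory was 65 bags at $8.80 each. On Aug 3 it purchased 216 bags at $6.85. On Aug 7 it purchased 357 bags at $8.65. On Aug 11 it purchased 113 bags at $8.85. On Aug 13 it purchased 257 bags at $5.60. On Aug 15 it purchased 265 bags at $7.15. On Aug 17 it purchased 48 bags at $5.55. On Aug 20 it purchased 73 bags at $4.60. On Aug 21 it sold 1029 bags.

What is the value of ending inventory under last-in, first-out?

Aug 21, 1029 sold [LIFO — newest first]: 73 @ $4.60 + 48 @ $5.55 + 265 @ $7.15 + 257 @ $5.60 + 113 @ $8.85 + 273 @ $8.65 = $7,297.65
Ending inventory: 65 @ $8.80 + 216 @ $6.85 + 84 @ $8.65 = $2,778.20
Check: goods available $10,075.85 = COGS $7,297.65 + ending $2,778.20

Ending inventory = $2,778.20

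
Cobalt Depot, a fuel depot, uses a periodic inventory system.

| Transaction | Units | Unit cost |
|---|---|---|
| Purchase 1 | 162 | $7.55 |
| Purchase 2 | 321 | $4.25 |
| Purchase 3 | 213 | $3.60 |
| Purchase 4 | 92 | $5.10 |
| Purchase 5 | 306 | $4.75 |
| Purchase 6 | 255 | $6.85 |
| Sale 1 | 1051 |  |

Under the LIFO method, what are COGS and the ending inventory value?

Sale 1 (1051) [LIFO — newest first]: 255 @ $6.85 + 306 @ $4.75 + 92 @ $5.10 + 213 @ $3.60 + 185 @ $4.25 = $5,222.50
Ending inventory: 162 @ $7.55 + 136 @ $4.25 = $1,801.10

COGS = $5,222.50; ending inventory = $1,801.10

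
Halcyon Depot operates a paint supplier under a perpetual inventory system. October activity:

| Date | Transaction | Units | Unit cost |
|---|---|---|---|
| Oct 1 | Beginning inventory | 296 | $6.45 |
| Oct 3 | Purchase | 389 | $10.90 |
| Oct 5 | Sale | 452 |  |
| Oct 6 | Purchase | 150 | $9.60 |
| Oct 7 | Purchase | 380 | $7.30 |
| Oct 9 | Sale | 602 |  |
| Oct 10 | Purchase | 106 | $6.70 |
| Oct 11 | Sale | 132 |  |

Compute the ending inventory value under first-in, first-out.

Oct 5, 452 sold [FIFO — oldest first]: 296 @ $6.45 + 156 @ $10.90 = $3,609.60
Oct 9, 602 sold [FIFO — oldest first]: 233 @ $10.90 + 150 @ $9.60 + 219 @ $7.30 = $5,578.40
Oct 11, 132 sold [FIFO — oldest first]: 132 @ $7.30 = $963.60
Total COGS = $3,609.60 + $5,578.40 + $963.60 = $10,151.60
Ending inventory: 29 @ $7.30 + 106 @ $6.70 = $921.90

Ending inventory = $921.90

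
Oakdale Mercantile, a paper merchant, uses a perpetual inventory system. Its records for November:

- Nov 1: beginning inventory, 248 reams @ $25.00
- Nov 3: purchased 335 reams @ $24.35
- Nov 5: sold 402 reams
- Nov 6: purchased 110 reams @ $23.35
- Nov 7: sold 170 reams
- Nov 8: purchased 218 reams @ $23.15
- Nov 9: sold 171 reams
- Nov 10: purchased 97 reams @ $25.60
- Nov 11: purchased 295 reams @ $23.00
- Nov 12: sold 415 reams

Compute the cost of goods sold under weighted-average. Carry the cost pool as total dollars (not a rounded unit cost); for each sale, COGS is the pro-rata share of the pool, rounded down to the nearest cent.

COGS = $27,818.38

After Nov 1: 248 on hand, pool $6,200.00 (≈ $25.0000 each)
After Nov 3: 583 on hand, pool $14,357.25 (≈ $24.6265 each)
Nov 5, sell 402: 402/583 × $14,357.25 → $9,899.85
After Nov 6: 291 on hand, pool $7,025.90 (≈ $24.1440 each)
Nov 7, sell 170: 170/291 × $7,025.90 → $4,104.47
After Nov 8: 339 on hand, pool $7,968.13 (≈ $23.5048 each)
Nov 9, sell 171: 171/339 × $7,968.13 → $4,019.32
After Nov 10: 265 on hand, pool $6,432.01 (≈ $24.2717 each)
After Nov 11: 560 on hand, pool $13,217.01 (≈ $23.6018 each)
Nov 12, sell 415: 415/560 × $13,217.01 → $9,794.74
Total COGS = $9,899.85 + $4,104.47 + $4,019.32 + $9,794.74 = $27,818.38
Ending inventory (cost pool remaining) = $3,422.27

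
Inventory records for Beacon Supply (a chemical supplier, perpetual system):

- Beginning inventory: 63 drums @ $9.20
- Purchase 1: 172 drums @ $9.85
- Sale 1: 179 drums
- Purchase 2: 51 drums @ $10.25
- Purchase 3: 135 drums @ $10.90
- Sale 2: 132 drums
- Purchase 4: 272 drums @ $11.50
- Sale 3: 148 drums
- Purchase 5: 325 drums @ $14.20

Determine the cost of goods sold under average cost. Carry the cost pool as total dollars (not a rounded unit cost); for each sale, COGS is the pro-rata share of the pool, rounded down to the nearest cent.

COGS = $4,773.79

After Beginning: 63 on hand, pool $579.60 (≈ $9.2000 each)
After Purchase 1: 235 on hand, pool $2,273.80 (≈ $9.6757 each)
Sale 1, sell 179: 179/235 × $2,273.80 → $1,731.95
After Purchase 2: 107 on hand, pool $1,064.60 (≈ $9.9495 each)
After Purchase 3: 242 on hand, pool $2,536.10 (≈ $10.4798 each)
Sale 2, sell 132: 132/242 × $2,536.10 → $1,383.32
After Purchase 4: 382 on hand, pool $4,280.78 (≈ $11.2062 each)
Sale 3, sell 148: 148/382 × $4,280.78 → $1,658.52
After Purchase 5: 559 on hand, pool $7,237.26 (≈ $12.9468 each)
Total COGS = $1,731.95 + $1,383.32 + $1,658.52 = $4,773.79
Ending inventory (cost pool remaining) = $7,237.26
Check: goods available $12,011.05 = COGS $4,773.79 + ending $7,237.26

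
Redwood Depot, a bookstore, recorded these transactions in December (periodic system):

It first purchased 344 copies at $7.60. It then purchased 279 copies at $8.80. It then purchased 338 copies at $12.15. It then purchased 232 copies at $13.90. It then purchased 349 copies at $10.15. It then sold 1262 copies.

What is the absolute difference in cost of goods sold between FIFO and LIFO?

$714.00

FIFO COGS: 344 @ $7.60 + 279 @ $8.80 + 338 @ $12.15 + 232 @ $13.90 + 69 @ $10.15 = $13,101.45
LIFO COGS: 349 @ $10.15 + 232 @ $13.90 + 338 @ $12.15 + 279 @ $8.80 + 64 @ $7.60 = $13,815.45
Difference = |$13,101.45 − $13,815.45| = $714.00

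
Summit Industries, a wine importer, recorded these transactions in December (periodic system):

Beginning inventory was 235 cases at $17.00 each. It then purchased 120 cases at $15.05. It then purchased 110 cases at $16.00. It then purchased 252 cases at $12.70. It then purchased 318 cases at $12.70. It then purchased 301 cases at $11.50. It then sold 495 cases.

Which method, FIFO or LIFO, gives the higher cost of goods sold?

FIFO COGS: 235 @ $17.00 + 120 @ $15.05 + 110 @ $16.00 + 30 @ $12.70 = $7,942.00
LIFO COGS: 301 @ $11.50 + 194 @ $12.70 = $5,925.30

FIFO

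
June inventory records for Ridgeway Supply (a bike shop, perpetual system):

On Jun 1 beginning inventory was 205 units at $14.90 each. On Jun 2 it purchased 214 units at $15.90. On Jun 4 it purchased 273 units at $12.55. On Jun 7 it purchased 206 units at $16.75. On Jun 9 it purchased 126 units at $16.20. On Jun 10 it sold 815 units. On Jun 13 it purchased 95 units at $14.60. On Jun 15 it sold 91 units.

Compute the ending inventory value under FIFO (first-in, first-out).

Jun 10, 815 sold [FIFO — oldest first]: 205 @ $14.90 + 214 @ $15.90 + 273 @ $12.55 + 123 @ $16.75 = $11,943.50
Jun 15, 91 sold [FIFO — oldest first]: 83 @ $16.75 + 8 @ $16.20 = $1,519.85
Total COGS = $11,943.50 + $1,519.85 = $13,463.35
Ending inventory: 118 @ $16.20 + 95 @ $14.60 = $3,298.60
Check: goods available $16,761.95 = COGS $13,463.35 + ending $3,298.60

Ending inventory = $3,298.60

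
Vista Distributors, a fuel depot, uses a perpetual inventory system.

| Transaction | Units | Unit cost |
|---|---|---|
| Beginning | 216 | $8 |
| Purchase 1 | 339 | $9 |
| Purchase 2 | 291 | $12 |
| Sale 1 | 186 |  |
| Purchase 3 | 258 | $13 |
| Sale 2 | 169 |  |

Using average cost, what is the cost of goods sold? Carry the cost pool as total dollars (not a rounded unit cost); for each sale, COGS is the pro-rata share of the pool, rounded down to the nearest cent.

After Beginning: 216 on hand, pool $1,728.00 (≈ $8.0000 each)
After Purchase 1: 555 on hand, pool $4,779.00 (≈ $8.6108 each)
After Purchase 2: 846 on hand, pool $8,271.00 (≈ $9.7766 each)
Sale 1, sell 186: 186/846 × $8,271.00 → $1,818.44
After Purchase 3: 918 on hand, pool $9,806.56 (≈ $10.6825 each)
Sale 2, sell 169: 169/918 × $9,806.56 → $1,805.34
Total COGS = $1,818.44 + $1,805.34 = $3,623.78
Ending inventory (cost pool remaining) = $8,001.22
Check: goods available $11,625.00 = COGS $3,623.78 + ending $8,001.22

COGS = $3,623.78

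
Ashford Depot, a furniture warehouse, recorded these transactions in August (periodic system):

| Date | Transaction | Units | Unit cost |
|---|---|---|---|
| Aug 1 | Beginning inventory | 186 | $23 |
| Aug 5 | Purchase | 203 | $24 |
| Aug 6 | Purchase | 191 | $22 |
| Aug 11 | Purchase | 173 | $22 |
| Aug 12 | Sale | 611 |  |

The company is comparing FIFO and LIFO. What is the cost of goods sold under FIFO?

FIFO COGS: 186 @ $23 + 203 @ $24 + 191 @ $22 + 31 @ $22 = $14,034
LIFO COGS: 173 @ $22 + 191 @ $22 + 203 @ $24 + 44 @ $23 = $13,892

COGS = $14,034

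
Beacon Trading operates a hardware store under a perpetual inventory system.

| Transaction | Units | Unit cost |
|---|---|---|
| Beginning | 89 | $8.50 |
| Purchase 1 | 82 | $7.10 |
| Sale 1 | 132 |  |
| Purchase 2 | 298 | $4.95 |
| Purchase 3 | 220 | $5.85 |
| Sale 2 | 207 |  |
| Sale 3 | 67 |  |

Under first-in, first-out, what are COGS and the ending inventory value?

COGS = $2,501.95; ending inventory = $1,598.85

Sale 1 (132) [FIFO — oldest first]: 89 @ $8.50 + 43 @ $7.10 = $1,061.80
Sale 2 (207) [FIFO — oldest first]: 39 @ $7.10 + 168 @ $4.95 = $1,108.50
Sale 3 (67) [FIFO — oldest first]: 67 @ $4.95 = $331.65
Total COGS = $1,061.80 + $1,108.50 + $331.65 = $2,501.95
Ending inventory: 63 @ $4.95 + 220 @ $5.85 = $1,598.85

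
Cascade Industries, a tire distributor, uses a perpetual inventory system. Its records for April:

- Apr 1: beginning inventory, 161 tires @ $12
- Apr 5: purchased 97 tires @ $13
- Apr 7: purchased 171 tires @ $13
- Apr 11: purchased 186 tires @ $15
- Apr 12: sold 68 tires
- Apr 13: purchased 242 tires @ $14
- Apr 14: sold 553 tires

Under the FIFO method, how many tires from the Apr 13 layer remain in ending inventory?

236

Apr 12, 68 sold [FIFO — oldest first]: 68 @ $12 = $816
Apr 14, 553 sold [FIFO — oldest first]: 93 @ $12 + 97 @ $13 + 171 @ $13 + 186 @ $15 + 6 @ $14 = $7,474
Total COGS = $816 + $7,474 = $8,290
Ending inventory: 236 @ $14 = $3,304
Check: goods available $11,594 = COGS $8,290 + ending $3,304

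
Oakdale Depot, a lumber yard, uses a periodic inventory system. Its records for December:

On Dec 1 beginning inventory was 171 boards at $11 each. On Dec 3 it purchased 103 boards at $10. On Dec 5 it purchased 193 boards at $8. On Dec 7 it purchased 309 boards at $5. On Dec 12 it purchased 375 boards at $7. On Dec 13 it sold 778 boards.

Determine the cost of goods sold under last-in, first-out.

Dec 13, 778 sold [LIFO — newest first]: 375 @ $7 + 309 @ $5 + 94 @ $8 = $4,922
Ending inventory: 171 @ $11 + 103 @ $10 + 99 @ $8 = $3,703

COGS = $4,922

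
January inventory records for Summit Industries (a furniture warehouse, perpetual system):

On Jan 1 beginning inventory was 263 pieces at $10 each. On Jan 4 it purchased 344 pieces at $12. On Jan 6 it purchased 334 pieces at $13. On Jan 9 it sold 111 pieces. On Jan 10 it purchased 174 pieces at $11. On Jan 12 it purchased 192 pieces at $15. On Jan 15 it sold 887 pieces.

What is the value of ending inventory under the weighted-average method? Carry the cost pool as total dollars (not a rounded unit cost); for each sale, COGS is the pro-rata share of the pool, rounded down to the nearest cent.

After Jan 1: 263 on hand, pool $2,630.00 (≈ $10.0000 each)
After Jan 4: 607 on hand, pool $6,758.00 (≈ $11.1334 each)
After Jan 6: 941 on hand, pool $11,100.00 (≈ $11.7960 each)
Jan 9, sell 111: 111/941 × $11,100.00 → $1,309.35
After Jan 10: 1004 on hand, pool $11,704.65 (≈ $11.6580 each)
After Jan 12: 1196 on hand, pool $14,584.65 (≈ $12.1945 each)
Jan 15, sell 887: 887/1196 × $14,584.65 → $10,816.54
Total COGS = $1,309.35 + $10,816.54 = $12,125.89
Ending inventory (cost pool remaining) = $3,768.11

Ending inventory = $3,768.11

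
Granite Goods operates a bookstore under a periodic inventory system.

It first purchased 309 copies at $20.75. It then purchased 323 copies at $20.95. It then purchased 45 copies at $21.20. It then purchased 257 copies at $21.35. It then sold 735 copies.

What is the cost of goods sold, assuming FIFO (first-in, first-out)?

COGS = $15,370.90

Sale 1 (735) [FIFO — oldest first]: 309 @ $20.75 + 323 @ $20.95 + 45 @ $21.20 + 58 @ $21.35 = $15,370.90
Ending inventory: 199 @ $21.35 = $4,248.65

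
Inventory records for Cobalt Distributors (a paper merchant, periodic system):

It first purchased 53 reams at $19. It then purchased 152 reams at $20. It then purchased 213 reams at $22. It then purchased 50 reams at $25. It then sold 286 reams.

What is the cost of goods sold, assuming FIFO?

COGS = $5,829

Sale 1 (286) [FIFO — oldest first]: 53 @ $19 + 152 @ $20 + 81 @ $22 = $5,829
Ending inventory: 132 @ $22 + 50 @ $25 = $4,154
Check: goods available $9,983 = COGS $5,829 + ending $4,154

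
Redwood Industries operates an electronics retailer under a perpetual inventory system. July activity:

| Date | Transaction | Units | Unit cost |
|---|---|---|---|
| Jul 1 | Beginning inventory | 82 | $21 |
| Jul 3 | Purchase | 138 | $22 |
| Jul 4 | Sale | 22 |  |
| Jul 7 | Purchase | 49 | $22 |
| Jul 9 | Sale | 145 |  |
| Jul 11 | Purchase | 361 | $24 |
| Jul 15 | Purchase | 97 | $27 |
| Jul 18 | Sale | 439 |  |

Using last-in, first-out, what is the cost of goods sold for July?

COGS = $14,501

Jul 4, 22 sold [LIFO — newest first]: 22 @ $22 = $484
Jul 9, 145 sold [LIFO — newest first]: 49 @ $22 + 96 @ $22 = $3,190
Jul 18, 439 sold [LIFO — newest first]: 97 @ $27 + 342 @ $24 = $10,827
Total COGS = $484 + $3,190 + $10,827 = $14,501
Ending inventory: 82 @ $21 + 20 @ $22 + 19 @ $24 = $2,618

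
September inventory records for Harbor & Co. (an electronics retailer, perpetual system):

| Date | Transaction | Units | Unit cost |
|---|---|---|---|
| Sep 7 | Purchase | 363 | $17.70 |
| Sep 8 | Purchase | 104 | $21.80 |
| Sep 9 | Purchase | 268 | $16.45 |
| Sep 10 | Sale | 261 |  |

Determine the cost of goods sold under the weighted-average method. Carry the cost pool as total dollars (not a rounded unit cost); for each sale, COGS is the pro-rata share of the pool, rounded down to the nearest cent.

After Sep 7: 363 on hand, pool $6,425.10 (≈ $17.7000 each)
After Sep 8: 467 on hand, pool $8,692.30 (≈ $18.6131 each)
After Sep 9: 735 on hand, pool $13,100.90 (≈ $17.8244 each)
Sep 10, sell 261: 261/735 × $13,100.90 → $4,652.15
Ending inventory (cost pool remaining) = $8,448.75

COGS = $4,652.15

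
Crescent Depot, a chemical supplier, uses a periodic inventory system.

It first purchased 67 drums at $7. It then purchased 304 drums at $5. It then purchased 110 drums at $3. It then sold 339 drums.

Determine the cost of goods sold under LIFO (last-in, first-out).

COGS = $1,475

Sale 1 (339) [LIFO — newest first]: 110 @ $3 + 229 @ $5 = $1,475
Ending inventory: 67 @ $7 + 75 @ $5 = $844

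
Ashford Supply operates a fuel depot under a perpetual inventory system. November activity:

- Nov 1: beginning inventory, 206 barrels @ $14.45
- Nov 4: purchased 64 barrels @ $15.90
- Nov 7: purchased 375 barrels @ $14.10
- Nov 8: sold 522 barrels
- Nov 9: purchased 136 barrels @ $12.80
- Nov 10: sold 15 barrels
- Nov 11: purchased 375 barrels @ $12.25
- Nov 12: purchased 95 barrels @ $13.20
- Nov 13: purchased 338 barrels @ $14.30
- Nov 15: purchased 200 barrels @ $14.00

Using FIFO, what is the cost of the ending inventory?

Nov 8, 522 sold [FIFO — oldest first]: 206 @ $14.45 + 64 @ $15.90 + 252 @ $14.10 = $7,547.50
Nov 10, 15 sold [FIFO — oldest first]: 15 @ $14.10 = $211.50
Total COGS = $7,547.50 + $211.50 = $7,759.00
Ending inventory: 108 @ $14.10 + 136 @ $12.80 + 375 @ $12.25 + 95 @ $13.20 + 338 @ $14.30 + 200 @ $14.00 = $16,744.75
Check: goods available $24,503.75 = COGS $7,759.00 + ending $16,744.75

Ending inventory = $16,744.75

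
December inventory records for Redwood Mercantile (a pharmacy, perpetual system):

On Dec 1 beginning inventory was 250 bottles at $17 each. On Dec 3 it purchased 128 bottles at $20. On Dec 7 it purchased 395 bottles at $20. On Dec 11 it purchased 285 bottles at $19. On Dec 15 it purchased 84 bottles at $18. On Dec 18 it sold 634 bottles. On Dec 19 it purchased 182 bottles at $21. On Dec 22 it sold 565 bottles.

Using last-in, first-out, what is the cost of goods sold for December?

COGS = $23,334

Dec 18, 634 sold [LIFO — newest first]: 84 @ $18 + 285 @ $19 + 265 @ $20 = $12,227
Dec 22, 565 sold [LIFO — newest first]: 182 @ $21 + 130 @ $20 + 128 @ $20 + 125 @ $17 = $11,107
Total COGS = $12,227 + $11,107 = $23,334
Ending inventory: 125 @ $17 = $2,125
Check: goods available $25,459 = COGS $23,334 + ending $2,125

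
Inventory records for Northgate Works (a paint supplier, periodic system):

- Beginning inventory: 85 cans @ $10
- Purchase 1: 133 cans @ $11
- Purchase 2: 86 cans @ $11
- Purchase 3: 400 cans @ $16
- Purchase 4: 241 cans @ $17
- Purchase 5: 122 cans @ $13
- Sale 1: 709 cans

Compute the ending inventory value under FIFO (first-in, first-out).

Sale 1 (709) [FIFO — oldest first]: 85 @ $10 + 133 @ $11 + 86 @ $11 + 400 @ $16 + 5 @ $17 = $9,744
Ending inventory: 236 @ $17 + 122 @ $13 = $5,598

Ending inventory = $5,598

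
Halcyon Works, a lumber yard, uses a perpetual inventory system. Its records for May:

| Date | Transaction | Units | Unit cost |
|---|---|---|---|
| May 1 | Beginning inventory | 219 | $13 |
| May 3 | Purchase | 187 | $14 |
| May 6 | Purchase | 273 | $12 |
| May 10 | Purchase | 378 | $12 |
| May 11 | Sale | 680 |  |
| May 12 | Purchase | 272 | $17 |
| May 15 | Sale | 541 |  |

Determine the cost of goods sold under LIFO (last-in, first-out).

May 11, 680 sold [LIFO — newest first]: 378 @ $12 + 273 @ $12 + 29 @ $14 = $8,218
May 15, 541 sold [LIFO — newest first]: 272 @ $17 + 158 @ $14 + 111 @ $13 = $8,279
Total COGS = $8,218 + $8,279 = $16,497
Ending inventory: 108 @ $13 = $1,404

COGS = $16,497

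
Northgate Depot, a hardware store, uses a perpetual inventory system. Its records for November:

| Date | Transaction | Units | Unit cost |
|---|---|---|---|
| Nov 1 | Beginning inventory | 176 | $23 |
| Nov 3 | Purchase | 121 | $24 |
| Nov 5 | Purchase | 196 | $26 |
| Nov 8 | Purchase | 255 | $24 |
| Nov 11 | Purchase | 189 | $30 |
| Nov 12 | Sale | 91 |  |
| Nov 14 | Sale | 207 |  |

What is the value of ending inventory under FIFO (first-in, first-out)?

Nov 12, 91 sold [FIFO — oldest first]: 91 @ $23 = $2,093
Nov 14, 207 sold [FIFO — oldest first]: 85 @ $23 + 121 @ $24 + 1 @ $26 = $4,885
Total COGS = $2,093 + $4,885 = $6,978
Ending inventory: 195 @ $26 + 255 @ $24 + 189 @ $30 = $16,860
Check: goods available $23,838 = COGS $6,978 + ending $16,860

Ending inventory = $16,860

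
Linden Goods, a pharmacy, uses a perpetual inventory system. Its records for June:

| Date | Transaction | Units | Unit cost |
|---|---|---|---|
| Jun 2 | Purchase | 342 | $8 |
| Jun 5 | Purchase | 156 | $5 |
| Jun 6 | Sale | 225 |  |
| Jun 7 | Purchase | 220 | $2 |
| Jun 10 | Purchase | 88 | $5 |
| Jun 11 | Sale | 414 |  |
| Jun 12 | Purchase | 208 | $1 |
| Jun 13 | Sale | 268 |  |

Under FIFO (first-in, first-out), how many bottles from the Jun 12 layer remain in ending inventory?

Jun 6, 225 sold [FIFO — oldest first]: 225 @ $8 = $1,800
Jun 11, 414 sold [FIFO — oldest first]: 117 @ $8 + 156 @ $5 + 141 @ $2 = $1,998
Jun 13, 268 sold [FIFO — oldest first]: 79 @ $2 + 88 @ $5 + 101 @ $1 = $699
Total COGS = $1,800 + $1,998 + $699 = $4,497
Ending inventory: 107 @ $1 = $107
Check: goods available $4,604 = COGS $4,497 + ending $107

107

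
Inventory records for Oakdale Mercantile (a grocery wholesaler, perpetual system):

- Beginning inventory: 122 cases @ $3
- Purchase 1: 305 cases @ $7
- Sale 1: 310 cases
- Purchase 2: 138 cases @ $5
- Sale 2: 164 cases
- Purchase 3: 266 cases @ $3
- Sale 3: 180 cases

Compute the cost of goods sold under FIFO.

COGS = $3,458

Sale 1 (310) [FIFO — oldest first]: 122 @ $3 + 188 @ $7 = $1,682
Sale 2 (164) [FIFO — oldest first]: 117 @ $7 + 47 @ $5 = $1,054
Sale 3 (180) [FIFO — oldest first]: 91 @ $5 + 89 @ $3 = $722
Total COGS = $1,682 + $1,054 + $722 = $3,458
Ending inventory: 177 @ $3 = $531
Check: goods available $3,989 = COGS $3,458 + ending $531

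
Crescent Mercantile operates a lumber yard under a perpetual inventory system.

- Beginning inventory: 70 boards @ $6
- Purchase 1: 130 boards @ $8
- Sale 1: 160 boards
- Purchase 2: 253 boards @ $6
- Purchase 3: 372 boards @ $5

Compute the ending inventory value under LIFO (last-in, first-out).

Sale 1 (160) [LIFO — newest first]: 130 @ $8 + 30 @ $6 = $1,220
Ending inventory: 40 @ $6 + 253 @ $6 + 372 @ $5 = $3,618
Check: goods available $4,838 = COGS $1,220 + ending $3,618

Ending inventory = $3,618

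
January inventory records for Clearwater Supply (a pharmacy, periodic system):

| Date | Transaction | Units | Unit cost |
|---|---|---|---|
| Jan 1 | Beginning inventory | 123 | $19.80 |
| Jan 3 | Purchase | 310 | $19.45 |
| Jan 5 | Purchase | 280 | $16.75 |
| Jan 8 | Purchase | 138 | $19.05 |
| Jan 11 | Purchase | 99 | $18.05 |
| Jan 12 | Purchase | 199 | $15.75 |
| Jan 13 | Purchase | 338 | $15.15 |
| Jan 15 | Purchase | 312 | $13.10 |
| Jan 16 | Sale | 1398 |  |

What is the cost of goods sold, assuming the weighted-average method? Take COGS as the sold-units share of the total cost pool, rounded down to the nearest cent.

Jan 16, sell 1398: 1398/1799 × $29,912.90 → $23,245.26
Ending inventory (cost pool remaining) = $6,667.64
Check: goods available $29,912.90 = COGS $23,245.26 + ending $6,667.64

COGS = $23,245.26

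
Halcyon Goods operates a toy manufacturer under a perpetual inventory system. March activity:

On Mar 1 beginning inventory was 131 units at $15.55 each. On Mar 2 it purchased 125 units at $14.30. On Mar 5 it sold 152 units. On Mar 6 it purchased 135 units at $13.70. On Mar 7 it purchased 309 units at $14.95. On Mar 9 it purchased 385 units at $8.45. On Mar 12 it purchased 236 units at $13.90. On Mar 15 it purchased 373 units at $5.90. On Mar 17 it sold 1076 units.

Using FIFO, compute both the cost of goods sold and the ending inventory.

COGS = $15,534.55; ending inventory = $3,493.40

Mar 5, 152 sold [FIFO — oldest first]: 131 @ $15.55 + 21 @ $14.30 = $2,337.35
Mar 17, 1076 sold [FIFO — oldest first]: 104 @ $14.30 + 135 @ $13.70 + 309 @ $14.95 + 385 @ $8.45 + 143 @ $13.90 = $13,197.20
Total COGS = $2,337.35 + $13,197.20 = $15,534.55
Ending inventory: 93 @ $13.90 + 373 @ $5.90 = $3,493.40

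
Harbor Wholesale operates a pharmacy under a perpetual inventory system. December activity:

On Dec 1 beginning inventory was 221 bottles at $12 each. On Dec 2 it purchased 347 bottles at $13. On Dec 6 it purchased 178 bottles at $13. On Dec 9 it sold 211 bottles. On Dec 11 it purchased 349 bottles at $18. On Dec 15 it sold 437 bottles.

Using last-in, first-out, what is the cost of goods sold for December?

COGS = $10,169

Dec 9, 211 sold [LIFO — newest first]: 178 @ $13 + 33 @ $13 = $2,743
Dec 15, 437 sold [LIFO — newest first]: 349 @ $18 + 88 @ $13 = $7,426
Total COGS = $2,743 + $7,426 = $10,169
Ending inventory: 221 @ $12 + 226 @ $13 = $5,590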